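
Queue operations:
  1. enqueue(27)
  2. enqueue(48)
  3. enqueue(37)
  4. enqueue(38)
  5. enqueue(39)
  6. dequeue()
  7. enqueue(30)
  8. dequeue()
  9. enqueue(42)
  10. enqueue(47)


enqueue(27) -> [27]
enqueue(48) -> [27, 48]
enqueue(37) -> [27, 48, 37]
enqueue(38) -> [27, 48, 37, 38]
enqueue(39) -> [27, 48, 37, 38, 39]
dequeue()->27, [48, 37, 38, 39]
enqueue(30) -> [48, 37, 38, 39, 30]
dequeue()->48, [37, 38, 39, 30]
enqueue(42) -> [37, 38, 39, 30, 42]
enqueue(47) -> [37, 38, 39, 30, 42, 47]

Final queue: [37, 38, 39, 30, 42, 47]


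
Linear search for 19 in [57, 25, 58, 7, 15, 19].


i=0: 57!=19
i=1: 25!=19
i=2: 58!=19
i=3: 7!=19
i=4: 15!=19
i=5: 19==19 found!

Found at 5, 6 comps


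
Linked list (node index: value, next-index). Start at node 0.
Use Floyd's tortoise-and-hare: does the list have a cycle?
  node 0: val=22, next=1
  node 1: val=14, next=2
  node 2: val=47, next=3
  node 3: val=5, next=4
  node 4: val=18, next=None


Floyd's tortoise (slow, +1) and hare (fast, +2):
  init: slow=0, fast=0
  step 1: slow=1, fast=2
  step 2: slow=2, fast=4
  step 3: fast -> None, no cycle

Cycle: no


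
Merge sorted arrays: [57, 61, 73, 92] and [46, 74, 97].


Take 46 from B
Take 57 from A
Take 61 from A
Take 73 from A
Take 74 from B
Take 92 from A

Merged: [46, 57, 61, 73, 74, 92, 97]


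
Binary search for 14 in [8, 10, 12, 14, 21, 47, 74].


Step 1: lo=0, hi=6, mid=3, val=14

Found at index 3


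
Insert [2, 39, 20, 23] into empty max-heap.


Insert 2: [2]
Insert 39: [39, 2]
Insert 20: [39, 2, 20]
Insert 23: [39, 23, 20, 2]

Final heap: [39, 23, 20, 2]


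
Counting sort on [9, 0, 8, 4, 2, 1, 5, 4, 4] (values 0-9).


Input: [9, 0, 8, 4, 2, 1, 5, 4, 4]
Counts: [1, 1, 1, 0, 3, 1, 0, 0, 1, 1]

Sorted: [0, 1, 2, 4, 4, 4, 5, 8, 9]


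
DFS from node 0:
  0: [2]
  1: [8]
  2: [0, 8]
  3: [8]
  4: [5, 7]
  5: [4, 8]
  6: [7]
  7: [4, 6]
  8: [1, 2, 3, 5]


Visit 0, push [2]
Visit 2, push [8]
Visit 8, push [5, 3, 1]
Visit 1, push []
Visit 3, push []
Visit 5, push [4]
Visit 4, push [7]
Visit 7, push [6]
Visit 6, push []

DFS order: [0, 2, 8, 1, 3, 5, 4, 7, 6]


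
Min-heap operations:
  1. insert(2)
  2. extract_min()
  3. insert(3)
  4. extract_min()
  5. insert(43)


insert(2) -> [2]
extract_min()->2, []
insert(3) -> [3]
extract_min()->3, []
insert(43) -> [43]

Final heap: [43]


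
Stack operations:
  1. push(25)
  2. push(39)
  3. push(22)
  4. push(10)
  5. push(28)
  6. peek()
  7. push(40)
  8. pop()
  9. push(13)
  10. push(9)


push(25) -> [25]
push(39) -> [25, 39]
push(22) -> [25, 39, 22]
push(10) -> [25, 39, 22, 10]
push(28) -> [25, 39, 22, 10, 28]
peek()->28
push(40) -> [25, 39, 22, 10, 28, 40]
pop()->40, [25, 39, 22, 10, 28]
push(13) -> [25, 39, 22, 10, 28, 13]
push(9) -> [25, 39, 22, 10, 28, 13, 9]

Final stack: [25, 39, 22, 10, 28, 13, 9]


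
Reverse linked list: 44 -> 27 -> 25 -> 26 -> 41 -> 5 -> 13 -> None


Step 1: curr=44, set curr.next=prev(None) | reversed so far: 44
Step 2: curr=27, set curr.next=prev(44) | reversed so far: 27 -> 44
Step 3: curr=25, set curr.next=prev(27) | reversed so far: 25 -> 27 -> 44
Step 4: curr=26, set curr.next=prev(25) | reversed so far: 26 -> 25 -> 27 -> 44
Step 5: curr=41, set curr.next=prev(26) | reversed so far: 41 -> 26 -> 25 -> 27 -> 44
Step 6: curr=5, set curr.next=prev(41) | reversed so far: 5 -> 41 -> 26 -> 25 -> 27 -> 44
Step 7: curr=13, set curr.next=prev(5) | reversed so far: 13 -> 5 -> 41 -> 26 -> 25 -> 27 -> 44

13 -> 5 -> 41 -> 26 -> 25 -> 27 -> 44 -> None


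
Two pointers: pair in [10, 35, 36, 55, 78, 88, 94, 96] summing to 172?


lo=0(10)+hi=7(96)=106
lo=1(35)+hi=7(96)=131
lo=2(36)+hi=7(96)=132
lo=3(55)+hi=7(96)=151
lo=4(78)+hi=7(96)=174
lo=4(78)+hi=6(94)=172

Yes: 78+94=172


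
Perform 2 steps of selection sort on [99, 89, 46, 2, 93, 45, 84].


Initial: [99, 89, 46, 2, 93, 45, 84]
Step 1: min=2 at 3
  Swap: [2, 89, 46, 99, 93, 45, 84]
Step 2: min=45 at 5
  Swap: [2, 45, 46, 99, 93, 89, 84]

After 2 steps: [2, 45, 46, 99, 93, 89, 84]


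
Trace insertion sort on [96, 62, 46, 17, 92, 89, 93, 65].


Initial: [96, 62, 46, 17, 92, 89, 93, 65]
Insert 62: [62, 96, 46, 17, 92, 89, 93, 65]
Insert 46: [46, 62, 96, 17, 92, 89, 93, 65]
Insert 17: [17, 46, 62, 96, 92, 89, 93, 65]
Insert 92: [17, 46, 62, 92, 96, 89, 93, 65]
Insert 89: [17, 46, 62, 89, 92, 96, 93, 65]
Insert 93: [17, 46, 62, 89, 92, 93, 96, 65]
Insert 65: [17, 46, 62, 65, 89, 92, 93, 96]

Sorted: [17, 46, 62, 65, 89, 92, 93, 96]


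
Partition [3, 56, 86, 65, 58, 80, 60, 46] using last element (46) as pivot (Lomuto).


Pivot: 46
  3 <= 46: advance i (no swap)
Place pivot at 1: [3, 46, 86, 65, 58, 80, 60, 56]

Partitioned: [3, 46, 86, 65, 58, 80, 60, 56]


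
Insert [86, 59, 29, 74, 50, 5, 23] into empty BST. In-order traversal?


Insert 86: root
Insert 59: L from 86
Insert 29: L from 86 -> L from 59
Insert 74: L from 86 -> R from 59
Insert 50: L from 86 -> L from 59 -> R from 29
Insert 5: L from 86 -> L from 59 -> L from 29
Insert 23: L from 86 -> L from 59 -> L from 29 -> R from 5

In-order: [5, 23, 29, 50, 59, 74, 86]


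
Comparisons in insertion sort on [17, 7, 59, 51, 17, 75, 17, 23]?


Algorithm: insertion sort
Input: [17, 7, 59, 51, 17, 75, 17, 23]
Sorted: [7, 17, 17, 17, 23, 51, 59, 75]

16


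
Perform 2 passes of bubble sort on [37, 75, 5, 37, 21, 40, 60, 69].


Initial: [37, 75, 5, 37, 21, 40, 60, 69]
Pass 1: [37, 5, 37, 21, 40, 60, 69, 75] (6 swaps)
Pass 2: [5, 37, 21, 37, 40, 60, 69, 75] (2 swaps)

After 2 passes: [5, 37, 21, 37, 40, 60, 69, 75]


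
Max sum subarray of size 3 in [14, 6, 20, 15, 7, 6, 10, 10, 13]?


[0:3]: 40
[1:4]: 41
[2:5]: 42
[3:6]: 28
[4:7]: 23
[5:8]: 26
[6:9]: 33

Max: 42 at [2:5]


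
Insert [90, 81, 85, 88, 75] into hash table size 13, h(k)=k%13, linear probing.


Insert 90: h=12 -> slot 12
Insert 81: h=3 -> slot 3
Insert 85: h=7 -> slot 7
Insert 88: h=10 -> slot 10
Insert 75: h=10, 1 probes -> slot 11

Table: [None, None, None, 81, None, None, None, 85, None, None, 88, 75, 90]


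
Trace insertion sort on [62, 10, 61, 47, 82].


Initial: [62, 10, 61, 47, 82]
Insert 10: [10, 62, 61, 47, 82]
Insert 61: [10, 61, 62, 47, 82]
Insert 47: [10, 47, 61, 62, 82]
Insert 82: [10, 47, 61, 62, 82]

Sorted: [10, 47, 61, 62, 82]


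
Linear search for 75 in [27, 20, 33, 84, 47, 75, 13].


i=0: 27!=75
i=1: 20!=75
i=2: 33!=75
i=3: 84!=75
i=4: 47!=75
i=5: 75==75 found!

Found at 5, 6 comps


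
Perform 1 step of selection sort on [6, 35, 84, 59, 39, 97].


Initial: [6, 35, 84, 59, 39, 97]
Step 1: min=6 at 0
  Swap: [6, 35, 84, 59, 39, 97]

After 1 step: [6, 35, 84, 59, 39, 97]


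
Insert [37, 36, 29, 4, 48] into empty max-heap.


Insert 37: [37]
Insert 36: [37, 36]
Insert 29: [37, 36, 29]
Insert 4: [37, 36, 29, 4]
Insert 48: [48, 37, 29, 4, 36]

Final heap: [48, 37, 29, 4, 36]


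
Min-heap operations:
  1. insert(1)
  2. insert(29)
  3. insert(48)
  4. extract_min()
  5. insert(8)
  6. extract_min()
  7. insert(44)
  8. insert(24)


insert(1) -> [1]
insert(29) -> [1, 29]
insert(48) -> [1, 29, 48]
extract_min()->1, [29, 48]
insert(8) -> [8, 48, 29]
extract_min()->8, [29, 48]
insert(44) -> [29, 48, 44]
insert(24) -> [24, 29, 44, 48]

Final heap: [24, 29, 44, 48]


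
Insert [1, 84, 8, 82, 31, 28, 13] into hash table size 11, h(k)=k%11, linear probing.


Insert 1: h=1 -> slot 1
Insert 84: h=7 -> slot 7
Insert 8: h=8 -> slot 8
Insert 82: h=5 -> slot 5
Insert 31: h=9 -> slot 9
Insert 28: h=6 -> slot 6
Insert 13: h=2 -> slot 2

Table: [None, 1, 13, None, None, 82, 28, 84, 8, 31, None]


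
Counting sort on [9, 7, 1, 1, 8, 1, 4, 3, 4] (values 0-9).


Input: [9, 7, 1, 1, 8, 1, 4, 3, 4]
Counts: [0, 3, 0, 1, 2, 0, 0, 1, 1, 1]

Sorted: [1, 1, 1, 3, 4, 4, 7, 8, 9]


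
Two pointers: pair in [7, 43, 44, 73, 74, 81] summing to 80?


lo=0(7)+hi=5(81)=88
lo=0(7)+hi=4(74)=81
lo=0(7)+hi=3(73)=80

Yes: 7+73=80


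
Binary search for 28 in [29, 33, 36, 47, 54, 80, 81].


Step 1: lo=0, hi=6, mid=3, val=47
Step 2: lo=0, hi=2, mid=1, val=33
Step 3: lo=0, hi=0, mid=0, val=29

Not found


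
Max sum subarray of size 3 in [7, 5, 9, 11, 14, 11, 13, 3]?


[0:3]: 21
[1:4]: 25
[2:5]: 34
[3:6]: 36
[4:7]: 38
[5:8]: 27

Max: 38 at [4:7]


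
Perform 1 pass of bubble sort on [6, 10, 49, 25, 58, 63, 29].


Initial: [6, 10, 49, 25, 58, 63, 29]
Pass 1: [6, 10, 25, 49, 58, 29, 63] (2 swaps)

After 1 pass: [6, 10, 25, 49, 58, 29, 63]


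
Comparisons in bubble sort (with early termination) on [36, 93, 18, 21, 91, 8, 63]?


Algorithm: bubble sort (with early termination)
Input: [36, 93, 18, 21, 91, 8, 63]
Sorted: [8, 18, 21, 36, 63, 91, 93]

21


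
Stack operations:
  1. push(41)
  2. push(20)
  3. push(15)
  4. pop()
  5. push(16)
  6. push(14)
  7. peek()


push(41) -> [41]
push(20) -> [41, 20]
push(15) -> [41, 20, 15]
pop()->15, [41, 20]
push(16) -> [41, 20, 16]
push(14) -> [41, 20, 16, 14]
peek()->14

Final stack: [41, 20, 16, 14]


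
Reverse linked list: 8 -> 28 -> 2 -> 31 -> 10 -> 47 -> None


Step 1: curr=8, set curr.next=prev(None) | reversed so far: 8
Step 2: curr=28, set curr.next=prev(8) | reversed so far: 28 -> 8
Step 3: curr=2, set curr.next=prev(28) | reversed so far: 2 -> 28 -> 8
Step 4: curr=31, set curr.next=prev(2) | reversed so far: 31 -> 2 -> 28 -> 8
Step 5: curr=10, set curr.next=prev(31) | reversed so far: 10 -> 31 -> 2 -> 28 -> 8
Step 6: curr=47, set curr.next=prev(10) | reversed so far: 47 -> 10 -> 31 -> 2 -> 28 -> 8

47 -> 10 -> 31 -> 2 -> 28 -> 8 -> None


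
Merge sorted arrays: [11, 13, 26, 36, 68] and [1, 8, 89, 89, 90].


Take 1 from B
Take 8 from B
Take 11 from A
Take 13 from A
Take 26 from A
Take 36 from A
Take 68 from A

Merged: [1, 8, 11, 13, 26, 36, 68, 89, 89, 90]


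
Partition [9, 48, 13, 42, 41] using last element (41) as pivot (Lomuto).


Pivot: 41
  9 <= 41: advance i (no swap)
  13 <= 41: swap -> [9, 13, 48, 42, 41]
Place pivot at 2: [9, 13, 41, 42, 48]

Partitioned: [9, 13, 41, 42, 48]


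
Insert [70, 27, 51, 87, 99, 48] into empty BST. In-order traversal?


Insert 70: root
Insert 27: L from 70
Insert 51: L from 70 -> R from 27
Insert 87: R from 70
Insert 99: R from 70 -> R from 87
Insert 48: L from 70 -> R from 27 -> L from 51

In-order: [27, 48, 51, 70, 87, 99]


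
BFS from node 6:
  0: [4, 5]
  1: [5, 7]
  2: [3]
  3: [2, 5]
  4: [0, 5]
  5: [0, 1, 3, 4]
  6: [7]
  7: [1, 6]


Visit 6, enqueue [7]
Visit 7, enqueue [1]
Visit 1, enqueue [5]
Visit 5, enqueue [0, 3, 4]
Visit 0, enqueue []
Visit 3, enqueue [2]
Visit 4, enqueue []
Visit 2, enqueue []

BFS order: [6, 7, 1, 5, 0, 3, 4, 2]


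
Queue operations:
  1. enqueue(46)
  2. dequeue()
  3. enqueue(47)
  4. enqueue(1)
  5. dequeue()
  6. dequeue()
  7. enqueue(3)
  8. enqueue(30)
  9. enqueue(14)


enqueue(46) -> [46]
dequeue()->46, []
enqueue(47) -> [47]
enqueue(1) -> [47, 1]
dequeue()->47, [1]
dequeue()->1, []
enqueue(3) -> [3]
enqueue(30) -> [3, 30]
enqueue(14) -> [3, 30, 14]

Final queue: [3, 30, 14]


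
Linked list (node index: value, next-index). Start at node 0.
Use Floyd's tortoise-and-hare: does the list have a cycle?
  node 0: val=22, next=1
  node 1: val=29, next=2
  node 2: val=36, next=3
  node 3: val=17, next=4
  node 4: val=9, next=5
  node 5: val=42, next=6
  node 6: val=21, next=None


Floyd's tortoise (slow, +1) and hare (fast, +2):
  init: slow=0, fast=0
  step 1: slow=1, fast=2
  step 2: slow=2, fast=4
  step 3: slow=3, fast=6
  step 4: fast -> None, no cycle

Cycle: no


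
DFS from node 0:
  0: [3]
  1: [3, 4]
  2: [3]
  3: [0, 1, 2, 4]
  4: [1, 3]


Visit 0, push [3]
Visit 3, push [4, 2, 1]
Visit 1, push [4]
Visit 4, push []
Visit 2, push []

DFS order: [0, 3, 1, 4, 2]


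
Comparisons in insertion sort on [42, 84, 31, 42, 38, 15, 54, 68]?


Algorithm: insertion sort
Input: [42, 84, 31, 42, 38, 15, 54, 68]
Sorted: [15, 31, 38, 42, 42, 54, 68, 84]

18


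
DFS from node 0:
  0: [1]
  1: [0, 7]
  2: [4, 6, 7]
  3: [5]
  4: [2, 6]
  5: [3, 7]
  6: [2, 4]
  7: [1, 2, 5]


Visit 0, push [1]
Visit 1, push [7]
Visit 7, push [5, 2]
Visit 2, push [6, 4]
Visit 4, push [6]
Visit 6, push []
Visit 5, push [3]
Visit 3, push []

DFS order: [0, 1, 7, 2, 4, 6, 5, 3]


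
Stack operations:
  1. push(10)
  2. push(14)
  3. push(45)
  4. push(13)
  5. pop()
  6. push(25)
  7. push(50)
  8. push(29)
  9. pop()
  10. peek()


push(10) -> [10]
push(14) -> [10, 14]
push(45) -> [10, 14, 45]
push(13) -> [10, 14, 45, 13]
pop()->13, [10, 14, 45]
push(25) -> [10, 14, 45, 25]
push(50) -> [10, 14, 45, 25, 50]
push(29) -> [10, 14, 45, 25, 50, 29]
pop()->29, [10, 14, 45, 25, 50]
peek()->50

Final stack: [10, 14, 45, 25, 50]


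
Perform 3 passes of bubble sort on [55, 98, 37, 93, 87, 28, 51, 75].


Initial: [55, 98, 37, 93, 87, 28, 51, 75]
Pass 1: [55, 37, 93, 87, 28, 51, 75, 98] (6 swaps)
Pass 2: [37, 55, 87, 28, 51, 75, 93, 98] (5 swaps)
Pass 3: [37, 55, 28, 51, 75, 87, 93, 98] (3 swaps)

After 3 passes: [37, 55, 28, 51, 75, 87, 93, 98]


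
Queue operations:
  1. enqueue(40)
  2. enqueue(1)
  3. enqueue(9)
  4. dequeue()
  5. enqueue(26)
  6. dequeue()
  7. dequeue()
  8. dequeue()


enqueue(40) -> [40]
enqueue(1) -> [40, 1]
enqueue(9) -> [40, 1, 9]
dequeue()->40, [1, 9]
enqueue(26) -> [1, 9, 26]
dequeue()->1, [9, 26]
dequeue()->9, [26]
dequeue()->26, []

Final queue: []


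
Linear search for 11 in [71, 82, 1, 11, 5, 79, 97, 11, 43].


i=0: 71!=11
i=1: 82!=11
i=2: 1!=11
i=3: 11==11 found!

Found at 3, 4 comps


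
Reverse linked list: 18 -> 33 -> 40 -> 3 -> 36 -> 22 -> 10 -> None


Step 1: curr=18, set curr.next=prev(None) | reversed so far: 18
Step 2: curr=33, set curr.next=prev(18) | reversed so far: 33 -> 18
Step 3: curr=40, set curr.next=prev(33) | reversed so far: 40 -> 33 -> 18
Step 4: curr=3, set curr.next=prev(40) | reversed so far: 3 -> 40 -> 33 -> 18
Step 5: curr=36, set curr.next=prev(3) | reversed so far: 36 -> 3 -> 40 -> 33 -> 18
Step 6: curr=22, set curr.next=prev(36) | reversed so far: 22 -> 36 -> 3 -> 40 -> 33 -> 18
Step 7: curr=10, set curr.next=prev(22) | reversed so far: 10 -> 22 -> 36 -> 3 -> 40 -> 33 -> 18

10 -> 22 -> 36 -> 3 -> 40 -> 33 -> 18 -> None


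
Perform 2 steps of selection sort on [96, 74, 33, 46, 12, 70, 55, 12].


Initial: [96, 74, 33, 46, 12, 70, 55, 12]
Step 1: min=12 at 4
  Swap: [12, 74, 33, 46, 96, 70, 55, 12]
Step 2: min=12 at 7
  Swap: [12, 12, 33, 46, 96, 70, 55, 74]

After 2 steps: [12, 12, 33, 46, 96, 70, 55, 74]


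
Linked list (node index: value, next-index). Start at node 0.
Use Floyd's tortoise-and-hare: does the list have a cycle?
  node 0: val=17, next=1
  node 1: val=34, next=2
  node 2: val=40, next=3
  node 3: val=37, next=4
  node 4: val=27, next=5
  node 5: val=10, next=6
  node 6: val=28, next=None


Floyd's tortoise (slow, +1) and hare (fast, +2):
  init: slow=0, fast=0
  step 1: slow=1, fast=2
  step 2: slow=2, fast=4
  step 3: slow=3, fast=6
  step 4: fast -> None, no cycle

Cycle: no


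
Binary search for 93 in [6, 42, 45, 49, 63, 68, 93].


Step 1: lo=0, hi=6, mid=3, val=49
Step 2: lo=4, hi=6, mid=5, val=68
Step 3: lo=6, hi=6, mid=6, val=93

Found at index 6


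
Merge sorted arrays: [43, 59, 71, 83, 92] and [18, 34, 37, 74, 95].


Take 18 from B
Take 34 from B
Take 37 from B
Take 43 from A
Take 59 from A
Take 71 from A
Take 74 from B
Take 83 from A
Take 92 from A

Merged: [18, 34, 37, 43, 59, 71, 74, 83, 92, 95]


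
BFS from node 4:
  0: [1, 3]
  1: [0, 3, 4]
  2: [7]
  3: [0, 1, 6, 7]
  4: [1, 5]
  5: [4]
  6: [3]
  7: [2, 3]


Visit 4, enqueue [1, 5]
Visit 1, enqueue [0, 3]
Visit 5, enqueue []
Visit 0, enqueue []
Visit 3, enqueue [6, 7]
Visit 6, enqueue []
Visit 7, enqueue [2]
Visit 2, enqueue []

BFS order: [4, 1, 5, 0, 3, 6, 7, 2]


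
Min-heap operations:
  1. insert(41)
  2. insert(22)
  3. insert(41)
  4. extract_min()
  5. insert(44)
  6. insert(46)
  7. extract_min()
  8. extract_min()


insert(41) -> [41]
insert(22) -> [22, 41]
insert(41) -> [22, 41, 41]
extract_min()->22, [41, 41]
insert(44) -> [41, 41, 44]
insert(46) -> [41, 41, 44, 46]
extract_min()->41, [41, 46, 44]
extract_min()->41, [44, 46]

Final heap: [44, 46]


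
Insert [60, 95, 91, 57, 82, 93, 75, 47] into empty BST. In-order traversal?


Insert 60: root
Insert 95: R from 60
Insert 91: R from 60 -> L from 95
Insert 57: L from 60
Insert 82: R from 60 -> L from 95 -> L from 91
Insert 93: R from 60 -> L from 95 -> R from 91
Insert 75: R from 60 -> L from 95 -> L from 91 -> L from 82
Insert 47: L from 60 -> L from 57

In-order: [47, 57, 60, 75, 82, 91, 93, 95]


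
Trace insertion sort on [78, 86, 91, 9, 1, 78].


Initial: [78, 86, 91, 9, 1, 78]
Insert 86: [78, 86, 91, 9, 1, 78]
Insert 91: [78, 86, 91, 9, 1, 78]
Insert 9: [9, 78, 86, 91, 1, 78]
Insert 1: [1, 9, 78, 86, 91, 78]
Insert 78: [1, 9, 78, 78, 86, 91]

Sorted: [1, 9, 78, 78, 86, 91]


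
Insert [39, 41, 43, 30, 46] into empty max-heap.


Insert 39: [39]
Insert 41: [41, 39]
Insert 43: [43, 39, 41]
Insert 30: [43, 39, 41, 30]
Insert 46: [46, 43, 41, 30, 39]

Final heap: [46, 43, 41, 30, 39]


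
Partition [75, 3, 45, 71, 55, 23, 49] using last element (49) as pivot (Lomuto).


Pivot: 49
  3 <= 49: swap -> [3, 75, 45, 71, 55, 23, 49]
  45 <= 49: swap -> [3, 45, 75, 71, 55, 23, 49]
  23 <= 49: swap -> [3, 45, 23, 71, 55, 75, 49]
Place pivot at 3: [3, 45, 23, 49, 55, 75, 71]

Partitioned: [3, 45, 23, 49, 55, 75, 71]


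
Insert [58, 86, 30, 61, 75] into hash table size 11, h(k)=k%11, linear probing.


Insert 58: h=3 -> slot 3
Insert 86: h=9 -> slot 9
Insert 30: h=8 -> slot 8
Insert 61: h=6 -> slot 6
Insert 75: h=9, 1 probes -> slot 10

Table: [None, None, None, 58, None, None, 61, None, 30, 86, 75]


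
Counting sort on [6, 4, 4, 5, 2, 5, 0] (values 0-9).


Input: [6, 4, 4, 5, 2, 5, 0]
Counts: [1, 0, 1, 0, 2, 2, 1, 0, 0, 0]

Sorted: [0, 2, 4, 4, 5, 5, 6]


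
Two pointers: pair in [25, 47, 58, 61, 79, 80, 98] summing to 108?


lo=0(25)+hi=6(98)=123
lo=0(25)+hi=5(80)=105
lo=1(47)+hi=5(80)=127
lo=1(47)+hi=4(79)=126
lo=1(47)+hi=3(61)=108

Yes: 47+61=108


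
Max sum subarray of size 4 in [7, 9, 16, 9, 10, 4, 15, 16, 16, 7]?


[0:4]: 41
[1:5]: 44
[2:6]: 39
[3:7]: 38
[4:8]: 45
[5:9]: 51
[6:10]: 54

Max: 54 at [6:10]


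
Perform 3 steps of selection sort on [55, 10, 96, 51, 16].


Initial: [55, 10, 96, 51, 16]
Step 1: min=10 at 1
  Swap: [10, 55, 96, 51, 16]
Step 2: min=16 at 4
  Swap: [10, 16, 96, 51, 55]
Step 3: min=51 at 3
  Swap: [10, 16, 51, 96, 55]

After 3 steps: [10, 16, 51, 96, 55]


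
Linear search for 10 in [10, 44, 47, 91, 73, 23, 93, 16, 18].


i=0: 10==10 found!

Found at 0, 1 comps


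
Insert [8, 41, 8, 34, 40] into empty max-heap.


Insert 8: [8]
Insert 41: [41, 8]
Insert 8: [41, 8, 8]
Insert 34: [41, 34, 8, 8]
Insert 40: [41, 40, 8, 8, 34]

Final heap: [41, 40, 8, 8, 34]


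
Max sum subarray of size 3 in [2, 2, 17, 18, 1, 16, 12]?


[0:3]: 21
[1:4]: 37
[2:5]: 36
[3:6]: 35
[4:7]: 29

Max: 37 at [1:4]


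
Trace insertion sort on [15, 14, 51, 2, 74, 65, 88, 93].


Initial: [15, 14, 51, 2, 74, 65, 88, 93]
Insert 14: [14, 15, 51, 2, 74, 65, 88, 93]
Insert 51: [14, 15, 51, 2, 74, 65, 88, 93]
Insert 2: [2, 14, 15, 51, 74, 65, 88, 93]
Insert 74: [2, 14, 15, 51, 74, 65, 88, 93]
Insert 65: [2, 14, 15, 51, 65, 74, 88, 93]
Insert 88: [2, 14, 15, 51, 65, 74, 88, 93]
Insert 93: [2, 14, 15, 51, 65, 74, 88, 93]

Sorted: [2, 14, 15, 51, 65, 74, 88, 93]


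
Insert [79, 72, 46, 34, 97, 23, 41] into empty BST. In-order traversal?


Insert 79: root
Insert 72: L from 79
Insert 46: L from 79 -> L from 72
Insert 34: L from 79 -> L from 72 -> L from 46
Insert 97: R from 79
Insert 23: L from 79 -> L from 72 -> L from 46 -> L from 34
Insert 41: L from 79 -> L from 72 -> L from 46 -> R from 34

In-order: [23, 34, 41, 46, 72, 79, 97]


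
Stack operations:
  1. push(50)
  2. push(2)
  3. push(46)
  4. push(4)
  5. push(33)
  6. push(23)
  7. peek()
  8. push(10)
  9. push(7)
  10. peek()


push(50) -> [50]
push(2) -> [50, 2]
push(46) -> [50, 2, 46]
push(4) -> [50, 2, 46, 4]
push(33) -> [50, 2, 46, 4, 33]
push(23) -> [50, 2, 46, 4, 33, 23]
peek()->23
push(10) -> [50, 2, 46, 4, 33, 23, 10]
push(7) -> [50, 2, 46, 4, 33, 23, 10, 7]
peek()->7

Final stack: [50, 2, 46, 4, 33, 23, 10, 7]


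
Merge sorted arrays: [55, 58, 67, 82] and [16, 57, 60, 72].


Take 16 from B
Take 55 from A
Take 57 from B
Take 58 from A
Take 60 from B
Take 67 from A
Take 72 from B

Merged: [16, 55, 57, 58, 60, 67, 72, 82]


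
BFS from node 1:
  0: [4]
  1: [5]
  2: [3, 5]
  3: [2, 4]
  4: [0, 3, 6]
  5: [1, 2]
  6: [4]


Visit 1, enqueue [5]
Visit 5, enqueue [2]
Visit 2, enqueue [3]
Visit 3, enqueue [4]
Visit 4, enqueue [0, 6]
Visit 0, enqueue []
Visit 6, enqueue []

BFS order: [1, 5, 2, 3, 4, 0, 6]


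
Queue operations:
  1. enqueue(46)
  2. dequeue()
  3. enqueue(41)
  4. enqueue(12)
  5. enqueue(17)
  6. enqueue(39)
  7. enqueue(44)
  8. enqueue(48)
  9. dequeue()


enqueue(46) -> [46]
dequeue()->46, []
enqueue(41) -> [41]
enqueue(12) -> [41, 12]
enqueue(17) -> [41, 12, 17]
enqueue(39) -> [41, 12, 17, 39]
enqueue(44) -> [41, 12, 17, 39, 44]
enqueue(48) -> [41, 12, 17, 39, 44, 48]
dequeue()->41, [12, 17, 39, 44, 48]

Final queue: [12, 17, 39, 44, 48]


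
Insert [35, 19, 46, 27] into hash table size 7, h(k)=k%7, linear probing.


Insert 35: h=0 -> slot 0
Insert 19: h=5 -> slot 5
Insert 46: h=4 -> slot 4
Insert 27: h=6 -> slot 6

Table: [35, None, None, None, 46, 19, 27]


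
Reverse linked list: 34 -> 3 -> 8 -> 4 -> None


Step 1: curr=34, set curr.next=prev(None) | reversed so far: 34
Step 2: curr=3, set curr.next=prev(34) | reversed so far: 3 -> 34
Step 3: curr=8, set curr.next=prev(3) | reversed so far: 8 -> 3 -> 34
Step 4: curr=4, set curr.next=prev(8) | reversed so far: 4 -> 8 -> 3 -> 34

4 -> 8 -> 3 -> 34 -> None


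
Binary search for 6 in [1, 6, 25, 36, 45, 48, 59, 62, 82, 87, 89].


Step 1: lo=0, hi=10, mid=5, val=48
Step 2: lo=0, hi=4, mid=2, val=25
Step 3: lo=0, hi=1, mid=0, val=1
Step 4: lo=1, hi=1, mid=1, val=6

Found at index 1


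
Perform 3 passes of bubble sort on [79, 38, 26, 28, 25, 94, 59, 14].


Initial: [79, 38, 26, 28, 25, 94, 59, 14]
Pass 1: [38, 26, 28, 25, 79, 59, 14, 94] (6 swaps)
Pass 2: [26, 28, 25, 38, 59, 14, 79, 94] (5 swaps)
Pass 3: [26, 25, 28, 38, 14, 59, 79, 94] (2 swaps)

After 3 passes: [26, 25, 28, 38, 14, 59, 79, 94]


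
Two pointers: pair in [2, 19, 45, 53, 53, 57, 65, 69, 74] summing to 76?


lo=0(2)+hi=8(74)=76

Yes: 2+74=76


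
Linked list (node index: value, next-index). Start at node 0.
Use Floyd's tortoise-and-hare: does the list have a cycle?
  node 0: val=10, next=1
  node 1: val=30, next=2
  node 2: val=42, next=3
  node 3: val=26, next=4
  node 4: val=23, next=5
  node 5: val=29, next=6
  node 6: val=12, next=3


Floyd's tortoise (slow, +1) and hare (fast, +2):
  init: slow=0, fast=0
  step 1: slow=1, fast=2
  step 2: slow=2, fast=4
  step 3: slow=3, fast=6
  step 4: slow=4, fast=4
  slow == fast at node 4: cycle detected

Cycle: yes


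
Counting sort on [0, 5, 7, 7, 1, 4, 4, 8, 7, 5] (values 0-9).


Input: [0, 5, 7, 7, 1, 4, 4, 8, 7, 5]
Counts: [1, 1, 0, 0, 2, 2, 0, 3, 1, 0]

Sorted: [0, 1, 4, 4, 5, 5, 7, 7, 7, 8]


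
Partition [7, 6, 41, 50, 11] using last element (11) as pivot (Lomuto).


Pivot: 11
  7 <= 11: advance i (no swap)
  6 <= 11: advance i (no swap)
Place pivot at 2: [7, 6, 11, 50, 41]

Partitioned: [7, 6, 11, 50, 41]


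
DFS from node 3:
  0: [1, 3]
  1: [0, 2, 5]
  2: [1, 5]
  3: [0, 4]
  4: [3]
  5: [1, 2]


Visit 3, push [4, 0]
Visit 0, push [1]
Visit 1, push [5, 2]
Visit 2, push [5]
Visit 5, push []
Visit 4, push []

DFS order: [3, 0, 1, 2, 5, 4]


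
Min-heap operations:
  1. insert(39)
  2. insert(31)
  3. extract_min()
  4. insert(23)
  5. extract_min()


insert(39) -> [39]
insert(31) -> [31, 39]
extract_min()->31, [39]
insert(23) -> [23, 39]
extract_min()->23, [39]

Final heap: [39]


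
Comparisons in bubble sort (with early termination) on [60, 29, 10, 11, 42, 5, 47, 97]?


Algorithm: bubble sort (with early termination)
Input: [60, 29, 10, 11, 42, 5, 47, 97]
Sorted: [5, 10, 11, 29, 42, 47, 60, 97]

27


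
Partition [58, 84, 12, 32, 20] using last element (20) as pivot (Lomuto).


Pivot: 20
  12 <= 20: swap -> [12, 84, 58, 32, 20]
Place pivot at 1: [12, 20, 58, 32, 84]

Partitioned: [12, 20, 58, 32, 84]


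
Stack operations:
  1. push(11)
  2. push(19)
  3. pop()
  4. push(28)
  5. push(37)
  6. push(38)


push(11) -> [11]
push(19) -> [11, 19]
pop()->19, [11]
push(28) -> [11, 28]
push(37) -> [11, 28, 37]
push(38) -> [11, 28, 37, 38]

Final stack: [11, 28, 37, 38]


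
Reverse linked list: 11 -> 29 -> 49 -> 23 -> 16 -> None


Step 1: curr=11, set curr.next=prev(None) | reversed so far: 11
Step 2: curr=29, set curr.next=prev(11) | reversed so far: 29 -> 11
Step 3: curr=49, set curr.next=prev(29) | reversed so far: 49 -> 29 -> 11
Step 4: curr=23, set curr.next=prev(49) | reversed so far: 23 -> 49 -> 29 -> 11
Step 5: curr=16, set curr.next=prev(23) | reversed so far: 16 -> 23 -> 49 -> 29 -> 11

16 -> 23 -> 49 -> 29 -> 11 -> None


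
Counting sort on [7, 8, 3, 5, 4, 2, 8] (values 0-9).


Input: [7, 8, 3, 5, 4, 2, 8]
Counts: [0, 0, 1, 1, 1, 1, 0, 1, 2, 0]

Sorted: [2, 3, 4, 5, 7, 8, 8]


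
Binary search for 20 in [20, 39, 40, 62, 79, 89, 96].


Step 1: lo=0, hi=6, mid=3, val=62
Step 2: lo=0, hi=2, mid=1, val=39
Step 3: lo=0, hi=0, mid=0, val=20

Found at index 0


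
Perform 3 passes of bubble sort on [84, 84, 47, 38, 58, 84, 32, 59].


Initial: [84, 84, 47, 38, 58, 84, 32, 59]
Pass 1: [84, 47, 38, 58, 84, 32, 59, 84] (5 swaps)
Pass 2: [47, 38, 58, 84, 32, 59, 84, 84] (5 swaps)
Pass 3: [38, 47, 58, 32, 59, 84, 84, 84] (3 swaps)

After 3 passes: [38, 47, 58, 32, 59, 84, 84, 84]


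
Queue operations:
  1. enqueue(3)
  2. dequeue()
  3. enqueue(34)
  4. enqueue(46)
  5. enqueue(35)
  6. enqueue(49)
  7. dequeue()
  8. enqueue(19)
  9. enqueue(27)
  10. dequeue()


enqueue(3) -> [3]
dequeue()->3, []
enqueue(34) -> [34]
enqueue(46) -> [34, 46]
enqueue(35) -> [34, 46, 35]
enqueue(49) -> [34, 46, 35, 49]
dequeue()->34, [46, 35, 49]
enqueue(19) -> [46, 35, 49, 19]
enqueue(27) -> [46, 35, 49, 19, 27]
dequeue()->46, [35, 49, 19, 27]

Final queue: [35, 49, 19, 27]


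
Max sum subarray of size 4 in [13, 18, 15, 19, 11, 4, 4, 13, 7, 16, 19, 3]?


[0:4]: 65
[1:5]: 63
[2:6]: 49
[3:7]: 38
[4:8]: 32
[5:9]: 28
[6:10]: 40
[7:11]: 55
[8:12]: 45

Max: 65 at [0:4]


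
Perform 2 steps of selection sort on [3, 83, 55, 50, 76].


Initial: [3, 83, 55, 50, 76]
Step 1: min=3 at 0
  Swap: [3, 83, 55, 50, 76]
Step 2: min=50 at 3
  Swap: [3, 50, 55, 83, 76]

After 2 steps: [3, 50, 55, 83, 76]


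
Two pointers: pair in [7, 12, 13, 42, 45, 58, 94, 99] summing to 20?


lo=0(7)+hi=7(99)=106
lo=0(7)+hi=6(94)=101
lo=0(7)+hi=5(58)=65
lo=0(7)+hi=4(45)=52
lo=0(7)+hi=3(42)=49
lo=0(7)+hi=2(13)=20

Yes: 7+13=20


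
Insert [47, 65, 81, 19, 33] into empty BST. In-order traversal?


Insert 47: root
Insert 65: R from 47
Insert 81: R from 47 -> R from 65
Insert 19: L from 47
Insert 33: L from 47 -> R from 19

In-order: [19, 33, 47, 65, 81]


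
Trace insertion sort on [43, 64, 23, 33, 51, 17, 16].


Initial: [43, 64, 23, 33, 51, 17, 16]
Insert 64: [43, 64, 23, 33, 51, 17, 16]
Insert 23: [23, 43, 64, 33, 51, 17, 16]
Insert 33: [23, 33, 43, 64, 51, 17, 16]
Insert 51: [23, 33, 43, 51, 64, 17, 16]
Insert 17: [17, 23, 33, 43, 51, 64, 16]
Insert 16: [16, 17, 23, 33, 43, 51, 64]

Sorted: [16, 17, 23, 33, 43, 51, 64]


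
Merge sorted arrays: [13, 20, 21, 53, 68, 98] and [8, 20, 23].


Take 8 from B
Take 13 from A
Take 20 from A
Take 20 from B
Take 21 from A
Take 23 from B

Merged: [8, 13, 20, 20, 21, 23, 53, 68, 98]


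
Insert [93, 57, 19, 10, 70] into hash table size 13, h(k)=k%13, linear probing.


Insert 93: h=2 -> slot 2
Insert 57: h=5 -> slot 5
Insert 19: h=6 -> slot 6
Insert 10: h=10 -> slot 10
Insert 70: h=5, 2 probes -> slot 7

Table: [None, None, 93, None, None, 57, 19, 70, None, None, 10, None, None]


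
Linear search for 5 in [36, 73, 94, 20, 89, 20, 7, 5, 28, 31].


i=0: 36!=5
i=1: 73!=5
i=2: 94!=5
i=3: 20!=5
i=4: 89!=5
i=5: 20!=5
i=6: 7!=5
i=7: 5==5 found!

Found at 7, 8 comps


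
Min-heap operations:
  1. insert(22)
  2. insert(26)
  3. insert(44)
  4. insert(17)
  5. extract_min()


insert(22) -> [22]
insert(26) -> [22, 26]
insert(44) -> [22, 26, 44]
insert(17) -> [17, 22, 44, 26]
extract_min()->17, [22, 26, 44]

Final heap: [22, 26, 44]


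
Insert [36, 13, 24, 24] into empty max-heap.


Insert 36: [36]
Insert 13: [36, 13]
Insert 24: [36, 13, 24]
Insert 24: [36, 24, 24, 13]

Final heap: [36, 24, 24, 13]


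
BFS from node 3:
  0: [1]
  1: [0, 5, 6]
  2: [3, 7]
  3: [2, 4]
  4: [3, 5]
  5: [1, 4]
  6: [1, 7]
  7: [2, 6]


Visit 3, enqueue [2, 4]
Visit 2, enqueue [7]
Visit 4, enqueue [5]
Visit 7, enqueue [6]
Visit 5, enqueue [1]
Visit 6, enqueue []
Visit 1, enqueue [0]
Visit 0, enqueue []

BFS order: [3, 2, 4, 7, 5, 6, 1, 0]


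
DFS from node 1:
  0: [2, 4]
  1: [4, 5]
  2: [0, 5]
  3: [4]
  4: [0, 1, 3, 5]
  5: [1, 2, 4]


Visit 1, push [5, 4]
Visit 4, push [5, 3, 0]
Visit 0, push [2]
Visit 2, push [5]
Visit 5, push []
Visit 3, push []

DFS order: [1, 4, 0, 2, 5, 3]


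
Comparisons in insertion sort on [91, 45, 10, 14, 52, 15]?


Algorithm: insertion sort
Input: [91, 45, 10, 14, 52, 15]
Sorted: [10, 14, 15, 45, 52, 91]

12


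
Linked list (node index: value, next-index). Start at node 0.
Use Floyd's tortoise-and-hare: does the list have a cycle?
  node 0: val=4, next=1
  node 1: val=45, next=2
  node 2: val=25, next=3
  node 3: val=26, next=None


Floyd's tortoise (slow, +1) and hare (fast, +2):
  init: slow=0, fast=0
  step 1: slow=1, fast=2
  step 2: fast 2->3->None, no cycle

Cycle: no


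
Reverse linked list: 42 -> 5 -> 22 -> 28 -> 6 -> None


Step 1: curr=42, set curr.next=prev(None) | reversed so far: 42
Step 2: curr=5, set curr.next=prev(42) | reversed so far: 5 -> 42
Step 3: curr=22, set curr.next=prev(5) | reversed so far: 22 -> 5 -> 42
Step 4: curr=28, set curr.next=prev(22) | reversed so far: 28 -> 22 -> 5 -> 42
Step 5: curr=6, set curr.next=prev(28) | reversed so far: 6 -> 28 -> 22 -> 5 -> 42

6 -> 28 -> 22 -> 5 -> 42 -> None


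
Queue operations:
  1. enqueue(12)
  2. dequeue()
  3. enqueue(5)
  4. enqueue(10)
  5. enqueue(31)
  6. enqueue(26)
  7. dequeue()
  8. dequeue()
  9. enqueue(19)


enqueue(12) -> [12]
dequeue()->12, []
enqueue(5) -> [5]
enqueue(10) -> [5, 10]
enqueue(31) -> [5, 10, 31]
enqueue(26) -> [5, 10, 31, 26]
dequeue()->5, [10, 31, 26]
dequeue()->10, [31, 26]
enqueue(19) -> [31, 26, 19]

Final queue: [31, 26, 19]


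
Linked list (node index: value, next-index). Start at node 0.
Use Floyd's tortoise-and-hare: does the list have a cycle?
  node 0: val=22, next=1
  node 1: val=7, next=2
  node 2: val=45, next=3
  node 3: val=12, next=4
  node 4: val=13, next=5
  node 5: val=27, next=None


Floyd's tortoise (slow, +1) and hare (fast, +2):
  init: slow=0, fast=0
  step 1: slow=1, fast=2
  step 2: slow=2, fast=4
  step 3: fast 4->5->None, no cycle

Cycle: no


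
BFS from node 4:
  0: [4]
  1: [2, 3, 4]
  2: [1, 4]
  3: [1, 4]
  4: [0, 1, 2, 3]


Visit 4, enqueue [0, 1, 2, 3]
Visit 0, enqueue []
Visit 1, enqueue []
Visit 2, enqueue []
Visit 3, enqueue []

BFS order: [4, 0, 1, 2, 3]


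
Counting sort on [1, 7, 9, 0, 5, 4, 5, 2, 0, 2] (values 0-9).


Input: [1, 7, 9, 0, 5, 4, 5, 2, 0, 2]
Counts: [2, 1, 2, 0, 1, 2, 0, 1, 0, 1]

Sorted: [0, 0, 1, 2, 2, 4, 5, 5, 7, 9]


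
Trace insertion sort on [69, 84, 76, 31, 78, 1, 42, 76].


Initial: [69, 84, 76, 31, 78, 1, 42, 76]
Insert 84: [69, 84, 76, 31, 78, 1, 42, 76]
Insert 76: [69, 76, 84, 31, 78, 1, 42, 76]
Insert 31: [31, 69, 76, 84, 78, 1, 42, 76]
Insert 78: [31, 69, 76, 78, 84, 1, 42, 76]
Insert 1: [1, 31, 69, 76, 78, 84, 42, 76]
Insert 42: [1, 31, 42, 69, 76, 78, 84, 76]
Insert 76: [1, 31, 42, 69, 76, 76, 78, 84]

Sorted: [1, 31, 42, 69, 76, 76, 78, 84]


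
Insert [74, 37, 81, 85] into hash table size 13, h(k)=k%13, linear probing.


Insert 74: h=9 -> slot 9
Insert 37: h=11 -> slot 11
Insert 81: h=3 -> slot 3
Insert 85: h=7 -> slot 7

Table: [None, None, None, 81, None, None, None, 85, None, 74, None, 37, None]


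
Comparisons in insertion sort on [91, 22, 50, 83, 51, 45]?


Algorithm: insertion sort
Input: [91, 22, 50, 83, 51, 45]
Sorted: [22, 45, 50, 51, 83, 91]

13


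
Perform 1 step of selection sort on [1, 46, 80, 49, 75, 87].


Initial: [1, 46, 80, 49, 75, 87]
Step 1: min=1 at 0
  Swap: [1, 46, 80, 49, 75, 87]

After 1 step: [1, 46, 80, 49, 75, 87]


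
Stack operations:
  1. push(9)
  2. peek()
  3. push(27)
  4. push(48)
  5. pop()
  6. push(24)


push(9) -> [9]
peek()->9
push(27) -> [9, 27]
push(48) -> [9, 27, 48]
pop()->48, [9, 27]
push(24) -> [9, 27, 24]

Final stack: [9, 27, 24]


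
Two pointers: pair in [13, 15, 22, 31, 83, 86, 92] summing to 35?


lo=0(13)+hi=6(92)=105
lo=0(13)+hi=5(86)=99
lo=0(13)+hi=4(83)=96
lo=0(13)+hi=3(31)=44
lo=0(13)+hi=2(22)=35

Yes: 13+22=35


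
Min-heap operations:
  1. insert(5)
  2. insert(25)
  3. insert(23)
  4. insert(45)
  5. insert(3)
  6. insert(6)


insert(5) -> [5]
insert(25) -> [5, 25]
insert(23) -> [5, 25, 23]
insert(45) -> [5, 25, 23, 45]
insert(3) -> [3, 5, 23, 45, 25]
insert(6) -> [3, 5, 6, 45, 25, 23]

Final heap: [3, 5, 6, 45, 25, 23]


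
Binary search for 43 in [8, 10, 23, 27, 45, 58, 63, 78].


Step 1: lo=0, hi=7, mid=3, val=27
Step 2: lo=4, hi=7, mid=5, val=58
Step 3: lo=4, hi=4, mid=4, val=45

Not found


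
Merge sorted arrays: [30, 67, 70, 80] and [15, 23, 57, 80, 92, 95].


Take 15 from B
Take 23 from B
Take 30 from A
Take 57 from B
Take 67 from A
Take 70 from A
Take 80 from A

Merged: [15, 23, 30, 57, 67, 70, 80, 80, 92, 95]


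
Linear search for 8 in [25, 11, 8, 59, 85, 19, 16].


i=0: 25!=8
i=1: 11!=8
i=2: 8==8 found!

Found at 2, 3 comps


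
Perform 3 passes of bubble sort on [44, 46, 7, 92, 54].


Initial: [44, 46, 7, 92, 54]
Pass 1: [44, 7, 46, 54, 92] (2 swaps)
Pass 2: [7, 44, 46, 54, 92] (1 swaps)
Pass 3: [7, 44, 46, 54, 92] (0 swaps)

After 3 passes: [7, 44, 46, 54, 92]


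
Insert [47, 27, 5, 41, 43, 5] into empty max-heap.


Insert 47: [47]
Insert 27: [47, 27]
Insert 5: [47, 27, 5]
Insert 41: [47, 41, 5, 27]
Insert 43: [47, 43, 5, 27, 41]
Insert 5: [47, 43, 5, 27, 41, 5]

Final heap: [47, 43, 5, 27, 41, 5]


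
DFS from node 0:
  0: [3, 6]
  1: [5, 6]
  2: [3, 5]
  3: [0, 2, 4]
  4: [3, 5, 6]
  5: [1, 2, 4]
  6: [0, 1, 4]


Visit 0, push [6, 3]
Visit 3, push [4, 2]
Visit 2, push [5]
Visit 5, push [4, 1]
Visit 1, push [6]
Visit 6, push [4]
Visit 4, push []

DFS order: [0, 3, 2, 5, 1, 6, 4]


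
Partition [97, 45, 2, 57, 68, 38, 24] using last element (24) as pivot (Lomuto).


Pivot: 24
  2 <= 24: swap -> [2, 45, 97, 57, 68, 38, 24]
Place pivot at 1: [2, 24, 97, 57, 68, 38, 45]

Partitioned: [2, 24, 97, 57, 68, 38, 45]


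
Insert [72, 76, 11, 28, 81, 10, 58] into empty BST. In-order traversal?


Insert 72: root
Insert 76: R from 72
Insert 11: L from 72
Insert 28: L from 72 -> R from 11
Insert 81: R from 72 -> R from 76
Insert 10: L from 72 -> L from 11
Insert 58: L from 72 -> R from 11 -> R from 28

In-order: [10, 11, 28, 58, 72, 76, 81]


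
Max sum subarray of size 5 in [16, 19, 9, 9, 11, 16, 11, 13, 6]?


[0:5]: 64
[1:6]: 64
[2:7]: 56
[3:8]: 60
[4:9]: 57

Max: 64 at [0:5]


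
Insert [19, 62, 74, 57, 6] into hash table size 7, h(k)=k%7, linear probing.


Insert 19: h=5 -> slot 5
Insert 62: h=6 -> slot 6
Insert 74: h=4 -> slot 4
Insert 57: h=1 -> slot 1
Insert 6: h=6, 1 probes -> slot 0

Table: [6, 57, None, None, 74, 19, 62]


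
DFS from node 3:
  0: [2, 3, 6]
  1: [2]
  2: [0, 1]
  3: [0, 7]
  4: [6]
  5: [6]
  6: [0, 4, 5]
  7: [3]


Visit 3, push [7, 0]
Visit 0, push [6, 2]
Visit 2, push [1]
Visit 1, push []
Visit 6, push [5, 4]
Visit 4, push []
Visit 5, push []
Visit 7, push []

DFS order: [3, 0, 2, 1, 6, 4, 5, 7]


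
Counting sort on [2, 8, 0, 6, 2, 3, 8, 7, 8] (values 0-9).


Input: [2, 8, 0, 6, 2, 3, 8, 7, 8]
Counts: [1, 0, 2, 1, 0, 0, 1, 1, 3, 0]

Sorted: [0, 2, 2, 3, 6, 7, 8, 8, 8]


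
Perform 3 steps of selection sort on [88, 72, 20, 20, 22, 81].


Initial: [88, 72, 20, 20, 22, 81]
Step 1: min=20 at 2
  Swap: [20, 72, 88, 20, 22, 81]
Step 2: min=20 at 3
  Swap: [20, 20, 88, 72, 22, 81]
Step 3: min=22 at 4
  Swap: [20, 20, 22, 72, 88, 81]

After 3 steps: [20, 20, 22, 72, 88, 81]


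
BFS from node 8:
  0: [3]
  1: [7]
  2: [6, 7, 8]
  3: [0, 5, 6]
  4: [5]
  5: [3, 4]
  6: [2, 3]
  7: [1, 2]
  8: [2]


Visit 8, enqueue [2]
Visit 2, enqueue [6, 7]
Visit 6, enqueue [3]
Visit 7, enqueue [1]
Visit 3, enqueue [0, 5]
Visit 1, enqueue []
Visit 0, enqueue []
Visit 5, enqueue [4]
Visit 4, enqueue []

BFS order: [8, 2, 6, 7, 3, 1, 0, 5, 4]


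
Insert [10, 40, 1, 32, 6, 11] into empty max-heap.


Insert 10: [10]
Insert 40: [40, 10]
Insert 1: [40, 10, 1]
Insert 32: [40, 32, 1, 10]
Insert 6: [40, 32, 1, 10, 6]
Insert 11: [40, 32, 11, 10, 6, 1]

Final heap: [40, 32, 11, 10, 6, 1]


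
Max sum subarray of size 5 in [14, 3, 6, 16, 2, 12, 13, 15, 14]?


[0:5]: 41
[1:6]: 39
[2:7]: 49
[3:8]: 58
[4:9]: 56

Max: 58 at [3:8]


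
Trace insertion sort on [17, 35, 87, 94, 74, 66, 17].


Initial: [17, 35, 87, 94, 74, 66, 17]
Insert 35: [17, 35, 87, 94, 74, 66, 17]
Insert 87: [17, 35, 87, 94, 74, 66, 17]
Insert 94: [17, 35, 87, 94, 74, 66, 17]
Insert 74: [17, 35, 74, 87, 94, 66, 17]
Insert 66: [17, 35, 66, 74, 87, 94, 17]
Insert 17: [17, 17, 35, 66, 74, 87, 94]

Sorted: [17, 17, 35, 66, 74, 87, 94]


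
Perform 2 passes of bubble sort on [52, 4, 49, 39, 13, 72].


Initial: [52, 4, 49, 39, 13, 72]
Pass 1: [4, 49, 39, 13, 52, 72] (4 swaps)
Pass 2: [4, 39, 13, 49, 52, 72] (2 swaps)

After 2 passes: [4, 39, 13, 49, 52, 72]


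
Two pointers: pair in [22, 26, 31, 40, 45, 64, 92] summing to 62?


lo=0(22)+hi=6(92)=114
lo=0(22)+hi=5(64)=86
lo=0(22)+hi=4(45)=67
lo=0(22)+hi=3(40)=62

Yes: 22+40=62


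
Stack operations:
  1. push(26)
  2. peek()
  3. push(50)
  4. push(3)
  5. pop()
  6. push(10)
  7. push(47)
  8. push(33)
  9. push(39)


push(26) -> [26]
peek()->26
push(50) -> [26, 50]
push(3) -> [26, 50, 3]
pop()->3, [26, 50]
push(10) -> [26, 50, 10]
push(47) -> [26, 50, 10, 47]
push(33) -> [26, 50, 10, 47, 33]
push(39) -> [26, 50, 10, 47, 33, 39]

Final stack: [26, 50, 10, 47, 33, 39]


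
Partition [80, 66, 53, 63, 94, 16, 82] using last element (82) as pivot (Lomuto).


Pivot: 82
  80 <= 82: advance i (no swap)
  66 <= 82: advance i (no swap)
  53 <= 82: advance i (no swap)
  63 <= 82: advance i (no swap)
  16 <= 82: swap -> [80, 66, 53, 63, 16, 94, 82]
Place pivot at 5: [80, 66, 53, 63, 16, 82, 94]

Partitioned: [80, 66, 53, 63, 16, 82, 94]


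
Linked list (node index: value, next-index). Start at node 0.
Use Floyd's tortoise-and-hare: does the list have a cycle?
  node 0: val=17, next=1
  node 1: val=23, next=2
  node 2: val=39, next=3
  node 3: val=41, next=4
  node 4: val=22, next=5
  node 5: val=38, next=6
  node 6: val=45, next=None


Floyd's tortoise (slow, +1) and hare (fast, +2):
  init: slow=0, fast=0
  step 1: slow=1, fast=2
  step 2: slow=2, fast=4
  step 3: slow=3, fast=6
  step 4: fast -> None, no cycle

Cycle: no


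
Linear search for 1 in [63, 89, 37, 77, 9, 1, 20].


i=0: 63!=1
i=1: 89!=1
i=2: 37!=1
i=3: 77!=1
i=4: 9!=1
i=5: 1==1 found!

Found at 5, 6 comps


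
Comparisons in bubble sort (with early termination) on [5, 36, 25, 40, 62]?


Algorithm: bubble sort (with early termination)
Input: [5, 36, 25, 40, 62]
Sorted: [5, 25, 36, 40, 62]

7


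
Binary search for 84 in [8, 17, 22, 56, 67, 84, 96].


Step 1: lo=0, hi=6, mid=3, val=56
Step 2: lo=4, hi=6, mid=5, val=84

Found at index 5
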